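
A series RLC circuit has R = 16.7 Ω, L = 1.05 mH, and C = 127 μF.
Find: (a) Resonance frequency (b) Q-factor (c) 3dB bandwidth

Step 1 — Resonance: ω₀ = 1/√(LC) = 1/√(0.00105·0.000127) = 2738 rad/s.
Step 2 — f₀ = ω₀/(2π) = 435.8 Hz.
Step 3 — Series Q: Q = ω₀L/R = 2738·0.00105/16.7 = 0.1722.
Step 4 — Bandwidth: Δω = ω₀/Q = 1.59e+04 rad/s; BW = Δω/(2π) = 2531 Hz.

(a) f₀ = 435.8 Hz  (b) Q = 0.1722  (c) BW = 2531 Hz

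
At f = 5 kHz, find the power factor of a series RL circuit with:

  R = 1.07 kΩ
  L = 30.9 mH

Step 1 — Angular frequency: ω = 2π·f = 2π·5000 = 3.142e+04 rad/s.
Step 2 — Component impedances:
  R: Z = R = 1070 Ω
  L: Z = jωL = j·3.142e+04·0.0309 = 0 + j970.8 Ω
Step 3 — Series combination: Z_total = R + L = 1070 + j970.8 Ω = 1445∠42.2° Ω.
Step 4 — Power factor: PF = cos(φ) = Re(Z)/|Z| = 1070/1444.7 = 0.7406.
Step 5 — Type: Im(Z) = 970.8 ⇒ lagging (phase φ = 42.2°).

PF = 0.7406 (lagging, φ = 42.2°)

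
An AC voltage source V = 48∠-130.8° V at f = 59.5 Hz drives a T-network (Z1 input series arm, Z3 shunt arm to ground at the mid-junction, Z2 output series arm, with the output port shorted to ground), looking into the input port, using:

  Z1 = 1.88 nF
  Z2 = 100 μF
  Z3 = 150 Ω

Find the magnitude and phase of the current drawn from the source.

Step 1 — Angular frequency: ω = 2π·f = 2π·59.5 = 373.8 rad/s.
Step 2 — Component impedances:
  Z1: Z = 1/(jωC) = -j/(ω·C) = 0 - j1.423e+06 Ω
  Z2: Z = 1/(jωC) = -j/(ω·C) = 0 - j26.75 Ω
  Z3: Z = R = 150 Ω
Step 3 — With the output port shorted to ground, the output series arm Z2 runs from the junction to ground; the shunt arm Z3 also runs from the junction to ground. They appear in parallel: Z3 || Z2 = 4.623 - j25.92 Ω.
Step 4 — Series with input arm Z1: Z_in = Z1 + (Z3 || Z2) = 4.623 - j1.423e+06 Ω = 1.423e+06∠-90.0° Ω.
Step 5 — Source phasor: V = 48∠-130.8° V = -31.36 - j36.34 V.
Step 6 — Ohm's law: I = V / Z_total = (-31.36 - j36.34) / (4.623 - j1.423e+06) = 2.554e-05 - j2.204e-05 A.
Step 7 — Convert to polar: |I| = 3.374e-05 A, ∠I = -40.8°.

I = 3.374e-05∠-40.8° A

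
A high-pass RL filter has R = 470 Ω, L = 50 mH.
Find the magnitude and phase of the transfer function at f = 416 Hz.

Step 1 — Angular frequency: ω = 2π·416 = 2614 rad/s.
Step 2 — Transfer function: H(jω) = jωL/(R + jωL).
Step 3 — Numerator jωL = j·130.7; denominator R + jωL = 470 + j130.7.
Step 4 — H = 0.07177 + j0.2581.
Step 5 — Magnitude: |H| = 0.2679 (-11.4 dB); phase: φ = 74.5°.

|H| = 0.2679 (-11.4 dB), φ = 74.5°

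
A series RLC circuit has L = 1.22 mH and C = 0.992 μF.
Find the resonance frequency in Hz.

Step 1 — Resonance condition Im(Z)=0 gives ω₀ = 1/√(LC).
Step 2 — ω₀ = 1/√(0.00122·9.92e-07) = 2.875e+04 rad/s.
Step 3 — f₀ = ω₀/(2π) = 4575 Hz.

f₀ = 4575 Hz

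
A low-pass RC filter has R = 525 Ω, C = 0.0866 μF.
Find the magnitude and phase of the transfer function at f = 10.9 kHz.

Step 1 — Angular frequency: ω = 2π·1.09e+04 = 6.849e+04 rad/s.
Step 2 — Transfer function: H(jω) = 1/(1 + jωRC).
Step 3 — Denominator: 1 + jωRC = 1 + j·6.849e+04·525·8.66e-08 = 1 + j3.114.
Step 4 — H = 0.0935 - j0.2911.
Step 5 — Magnitude: |H| = 0.3058 (-10.3 dB); phase: φ = -72.2°.

|H| = 0.3058 (-10.3 dB), φ = -72.2°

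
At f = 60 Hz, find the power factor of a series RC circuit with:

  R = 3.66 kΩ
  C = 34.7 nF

Step 1 — Angular frequency: ω = 2π·f = 2π·60 = 377 rad/s.
Step 2 — Component impedances:
  R: Z = R = 3660 Ω
  C: Z = 1/(jωC) = -j/(ω·C) = 0 - j7.644e+04 Ω
Step 3 — Series combination: Z_total = R + C = 3660 - j7.644e+04 Ω = 7.653e+04∠-87.3° Ω.
Step 4 — Power factor: PF = cos(φ) = Re(Z)/|Z| = 3660/7.653e+04 = 0.04782.
Step 5 — Type: Im(Z) = -7.644e+04 ⇒ leading (phase φ = -87.3°).

PF = 0.04782 (leading, φ = -87.3°)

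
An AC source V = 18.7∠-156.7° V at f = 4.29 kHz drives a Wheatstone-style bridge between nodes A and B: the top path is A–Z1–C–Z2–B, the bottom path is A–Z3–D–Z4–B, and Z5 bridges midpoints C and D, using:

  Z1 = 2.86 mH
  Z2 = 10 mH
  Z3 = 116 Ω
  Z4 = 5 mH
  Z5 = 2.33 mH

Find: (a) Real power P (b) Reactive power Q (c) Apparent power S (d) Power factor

Step 1 — Angular frequency: ω = 2π·f = 2π·4290 = 2.695e+04 rad/s.
Step 2 — Component impedances:
  Z1: Z = jωL = j·2.695e+04·0.00286 = 0 + j77.09 Ω
  Z2: Z = jωL = j·2.695e+04·0.01 = 0 + j269.5 Ω
  Z3: Z = R = 116 Ω
  Z4: Z = jωL = j·2.695e+04·0.005 = 0 + j134.8 Ω
  Z5: Z = jωL = j·2.695e+04·0.00233 = 0 + j62.8 Ω
Step 3 — Bridge requires nodal analysis (the Z5 bridge couples midpoints C and D, so the two paths cannot be reduced to a simple series/parallel combination). Setting node B to ground and injecting 1 A at node A, the 3-node admittance system at A, C, D solves to V_A = Z_AB = 48.47 + j136.2 Ω = 144.5∠70.4° Ω.
Step 4 — Source phasor: V = 18.7∠-156.7° V = -17.17 - j7.397 V.
Step 5 — Current: I = V / Z = -0.08806 + j0.09478 A = 0.1294∠132.9° A.
Step 6 — Complex power: S = V·I* = 0.8114 + j2.279 VA.
Step 7 — Real power: P = Re(S) = 0.8114 W.
Step 8 — Reactive power: Q = Im(S) = 2.279 VAR.
Step 9 — Apparent power: |S| = 2.419 VA.
Step 10 — Power factor: PF = P/|S| = 0.3354 (lagging).

(a) P = 0.8114 W  (b) Q = 2.279 VAR  (c) S = 2.419 VA  (d) PF = 0.3354 (lagging)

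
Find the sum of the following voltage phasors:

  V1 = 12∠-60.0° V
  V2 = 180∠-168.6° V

Step 1 — Convert each phasor to rectangular form:
  V1 = 12·(cos(-60.0°) + j·sin(-60.0°)) = 6 - j10.39 V
  V2 = 180·(cos(-168.6°) + j·sin(-168.6°)) = -176.4 - j35.58 V
Step 2 — Sum components: V_total = -170.4 - j45.97 V.
Step 3 — Convert to polar: |V_total| = 176.5 V, ∠V_total = -164.9°.

V_total = 176.5∠-164.9° V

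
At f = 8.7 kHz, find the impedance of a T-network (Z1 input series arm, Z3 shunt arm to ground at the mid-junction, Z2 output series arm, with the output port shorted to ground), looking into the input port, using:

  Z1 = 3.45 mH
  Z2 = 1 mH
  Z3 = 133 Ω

Step 1 — Angular frequency: ω = 2π·f = 2π·8700 = 5.466e+04 rad/s.
Step 2 — Component impedances:
  Z1: Z = jωL = j·5.466e+04·0.00345 = 0 + j188.6 Ω
  Z2: Z = jωL = j·5.466e+04·0.001 = 0 + j54.66 Ω
  Z3: Z = R = 133 Ω
Step 3 — With the output port shorted to ground, the output series arm Z2 runs from the junction to ground; the shunt arm Z3 also runs from the junction to ground. They appear in parallel: Z3 || Z2 = 19.22 + j46.76 Ω.
Step 4 — Series with input arm Z1: Z_in = Z1 + (Z3 || Z2) = 19.22 + j235.4 Ω = 236.1∠85.3° Ω.

Z = 19.22 + j235.4 Ω = 236.1∠85.3° Ω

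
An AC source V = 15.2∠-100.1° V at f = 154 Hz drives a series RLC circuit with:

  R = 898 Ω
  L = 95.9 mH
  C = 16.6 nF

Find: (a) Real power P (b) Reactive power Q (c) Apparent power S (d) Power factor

Step 1 — Angular frequency: ω = 2π·f = 2π·154 = 967.6 rad/s.
Step 2 — Component impedances:
  R: Z = R = 898 Ω
  L: Z = jωL = j·967.6·0.0959 = 0 + j92.79 Ω
  C: Z = 1/(jωC) = -j/(ω·C) = 0 - j6.226e+04 Ω
Step 3 — Series combination: Z_total = R + L + C = 898 - j6.216e+04 Ω = 6.217e+04∠-89.2° Ω.
Step 4 — Source phasor: V = 15.2∠-100.1° V = -2.666 - j14.96 V.
Step 5 — Current: I = V / Z = 0.0002401 - j4.635e-05 A = 0.0002445∠-10.9° A.
Step 6 — Complex power: S = V·I* = 5.368e-05 - j0.003716 VA.
Step 7 — Real power: P = Re(S) = 5.368e-05 W.
Step 8 — Reactive power: Q = Im(S) = -0.003716 VAR.
Step 9 — Apparent power: |S| = 0.003716 VA.
Step 10 — Power factor: PF = P/|S| = 0.01444 (leading).

(a) P = 5.368e-05 W  (b) Q = -0.003716 VAR  (c) S = 0.003716 VA  (d) PF = 0.01444 (leading)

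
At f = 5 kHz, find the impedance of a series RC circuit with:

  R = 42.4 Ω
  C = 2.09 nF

Step 1 — Angular frequency: ω = 2π·f = 2π·5000 = 3.142e+04 rad/s.
Step 2 — Component impedances:
  R: Z = R = 42.4 Ω
  C: Z = 1/(jωC) = -j/(ω·C) = 0 - j1.523e+04 Ω
Step 3 — Series combination: Z_total = R + C = 42.4 - j1.523e+04 Ω = 1.523e+04∠-89.8° Ω.

Z = 42.4 - j1.523e+04 Ω = 1.523e+04∠-89.8° Ω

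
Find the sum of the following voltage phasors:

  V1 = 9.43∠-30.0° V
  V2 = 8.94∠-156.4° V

Step 1 — Convert each phasor to rectangular form:
  V1 = 9.43·(cos(-30.0°) + j·sin(-30.0°)) = 8.167 - j4.715 V
  V2 = 8.94·(cos(-156.4°) + j·sin(-156.4°)) = -8.192 - j3.579 V
Step 2 — Sum components: V_total = -0.02566 - j8.294 V.
Step 3 — Convert to polar: |V_total| = 8.294 V, ∠V_total = -90.2°.

V_total = 8.294∠-90.2° V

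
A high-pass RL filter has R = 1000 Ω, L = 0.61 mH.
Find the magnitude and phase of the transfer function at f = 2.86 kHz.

Step 1 — Angular frequency: ω = 2π·2860 = 1.797e+04 rad/s.
Step 2 — Transfer function: H(jω) = jωL/(R + jωL).
Step 3 — Numerator jωL = j·10.96; denominator R + jωL = 1000 + j10.96.
Step 4 — H = 0.0001201 + j0.01096.
Step 5 — Magnitude: |H| = 0.01096 (-39.2 dB); phase: φ = 89.4°.

|H| = 0.01096 (-39.2 dB), φ = 89.4°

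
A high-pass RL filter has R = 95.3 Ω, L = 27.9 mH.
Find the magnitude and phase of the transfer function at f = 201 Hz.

Step 1 — Angular frequency: ω = 2π·201 = 1263 rad/s.
Step 2 — Transfer function: H(jω) = jωL/(R + jωL).
Step 3 — Numerator jωL = j·35.24; denominator R + jωL = 95.3 + j35.24.
Step 4 — H = 0.1203 + j0.3253.
Step 5 — Magnitude: |H| = 0.3468 (-9.2 dB); phase: φ = 69.7°.

|H| = 0.3468 (-9.2 dB), φ = 69.7°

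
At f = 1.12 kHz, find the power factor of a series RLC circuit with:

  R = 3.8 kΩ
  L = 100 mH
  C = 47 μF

Step 1 — Angular frequency: ω = 2π·f = 2π·1120 = 7037 rad/s.
Step 2 — Component impedances:
  R: Z = R = 3800 Ω
  L: Z = jωL = j·7037·0.1 = 0 + j703.7 Ω
  C: Z = 1/(jωC) = -j/(ω·C) = 0 - j3.023 Ω
Step 3 — Series combination: Z_total = R + L + C = 3800 + j700.7 Ω = 3864∠10.4° Ω.
Step 4 — Power factor: PF = cos(φ) = Re(Z)/|Z| = 3800/3864 = 0.9834.
Step 5 — Type: Im(Z) = 700.7 ⇒ lagging (phase φ = 10.4°).

PF = 0.9834 (lagging, φ = 10.4°)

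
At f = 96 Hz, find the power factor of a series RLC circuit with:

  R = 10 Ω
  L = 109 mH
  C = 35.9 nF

Step 1 — Angular frequency: ω = 2π·f = 2π·96 = 603.2 rad/s.
Step 2 — Component impedances:
  R: Z = R = 10 Ω
  L: Z = jωL = j·603.2·0.109 = 0 + j65.75 Ω
  C: Z = 1/(jωC) = -j/(ω·C) = 0 - j4.618e+04 Ω
Step 3 — Series combination: Z_total = R + L + C = 10 - j4.611e+04 Ω = 4.611e+04∠-90.0° Ω.
Step 4 — Power factor: PF = cos(φ) = Re(Z)/|Z| = 10/4.611e+04 = 0.0002169.
Step 5 — Type: Im(Z) = -4.611e+04 ⇒ leading (phase φ = -90.0°).

PF = 0.0002169 (leading, φ = -90.0°)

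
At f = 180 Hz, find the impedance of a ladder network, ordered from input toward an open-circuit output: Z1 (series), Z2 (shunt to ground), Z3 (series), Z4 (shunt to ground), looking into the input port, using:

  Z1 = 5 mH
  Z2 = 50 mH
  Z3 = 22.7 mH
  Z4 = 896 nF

Step 1 — Angular frequency: ω = 2π·f = 2π·180 = 1131 rad/s.
Step 2 — Component impedances:
  Z1: Z = jωL = j·1131·0.005 = 0 + j5.655 Ω
  Z2: Z = jωL = j·1131·0.05 = 0 + j56.55 Ω
  Z3: Z = jωL = j·1131·0.0227 = 0 + j25.67 Ω
  Z4: Z = 1/(jωC) = -j/(ω·C) = 0 - j986.8 Ω
Step 3 — Ladder network (open output): work backward from the far end, alternating series and parallel combinations. Z_in = 0 + j65.74 Ω = 65.74∠90.0° Ω.

Z = 0 + j65.74 Ω = 65.74∠90.0° Ω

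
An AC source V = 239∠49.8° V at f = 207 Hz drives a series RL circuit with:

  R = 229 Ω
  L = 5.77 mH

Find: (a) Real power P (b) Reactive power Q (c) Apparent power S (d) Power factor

Step 1 — Angular frequency: ω = 2π·f = 2π·207 = 1301 rad/s.
Step 2 — Component impedances:
  R: Z = R = 229 Ω
  L: Z = jωL = j·1301·0.00577 = 0 + j7.505 Ω
Step 3 — Series combination: Z_total = R + L = 229 + j7.505 Ω = 229.1∠1.9° Ω.
Step 4 — Source phasor: V = 239∠49.8° V = 154.3 + j182.5 V.
Step 5 — Current: I = V / Z = 0.699 + j0.7742 A = 1.043∠47.9° A.
Step 6 — Complex power: S = V·I* = 249.2 + j8.166 VA.
Step 7 — Real power: P = Re(S) = 249.2 W.
Step 8 — Reactive power: Q = Im(S) = 8.166 VAR.
Step 9 — Apparent power: |S| = 249.3 VA.
Step 10 — Power factor: PF = P/|S| = 0.9995 (lagging).

(a) P = 249.2 W  (b) Q = 8.166 VAR  (c) S = 249.3 VA  (d) PF = 0.9995 (lagging)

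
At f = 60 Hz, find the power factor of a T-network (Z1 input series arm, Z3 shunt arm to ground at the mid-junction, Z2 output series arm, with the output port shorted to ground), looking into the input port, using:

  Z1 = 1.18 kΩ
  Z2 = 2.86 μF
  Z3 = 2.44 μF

Step 1 — Angular frequency: ω = 2π·f = 2π·60 = 377 rad/s.
Step 2 — Component impedances:
  Z1: Z = R = 1180 Ω
  Z2: Z = 1/(jωC) = -j/(ω·C) = 0 - j927.5 Ω
  Z3: Z = 1/(jωC) = -j/(ω·C) = 0 - j1087 Ω
Step 3 — With the output port shorted to ground, the output series arm Z2 runs from the junction to ground; the shunt arm Z3 also runs from the junction to ground. They appear in parallel: Z3 || Z2 = 0 - j500.5 Ω.
Step 4 — Series with input arm Z1: Z_in = Z1 + (Z3 || Z2) = 1180 - j500.5 Ω = 1282∠-23.0° Ω.
Step 5 — Power factor: PF = cos(φ) = Re(Z)/|Z| = 1180/1281.8 = 0.9206.
Step 6 — Type: Im(Z) = -500.5 ⇒ leading (phase φ = -23.0°).

PF = 0.9206 (leading, φ = -23.0°)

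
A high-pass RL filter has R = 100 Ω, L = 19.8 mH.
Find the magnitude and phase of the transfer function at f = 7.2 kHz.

Step 1 — Angular frequency: ω = 2π·7200 = 4.524e+04 rad/s.
Step 2 — Transfer function: H(jω) = jωL/(R + jωL).
Step 3 — Numerator jωL = j·895.7; denominator R + jωL = 100 + j895.7.
Step 4 — H = 0.9877 + j0.1103.
Step 5 — Magnitude: |H| = 0.9938 (-0.1 dB); phase: φ = 6.4°.

|H| = 0.9938 (-0.1 dB), φ = 6.4°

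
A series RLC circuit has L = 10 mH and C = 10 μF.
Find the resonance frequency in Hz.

Step 1 — Resonance condition Im(Z)=0 gives ω₀ = 1/√(LC).
Step 2 — ω₀ = 1/√(0.01·1e-05) = 3162 rad/s.
Step 3 — f₀ = ω₀/(2π) = 503.3 Hz.

f₀ = 503.3 Hz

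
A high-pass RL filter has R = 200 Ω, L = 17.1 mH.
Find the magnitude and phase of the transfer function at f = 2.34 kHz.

Step 1 — Angular frequency: ω = 2π·2340 = 1.47e+04 rad/s.
Step 2 — Transfer function: H(jω) = jωL/(R + jωL).
Step 3 — Numerator jωL = j·251.4; denominator R + jωL = 200 + j251.4.
Step 4 — H = 0.6124 + j0.4872.
Step 5 — Magnitude: |H| = 0.7826 (-2.1 dB); phase: φ = 38.5°.

|H| = 0.7826 (-2.1 dB), φ = 38.5°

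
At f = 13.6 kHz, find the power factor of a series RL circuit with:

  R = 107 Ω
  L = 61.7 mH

Step 1 — Angular frequency: ω = 2π·f = 2π·1.36e+04 = 8.545e+04 rad/s.
Step 2 — Component impedances:
  R: Z = R = 107 Ω
  L: Z = jωL = j·8.545e+04·0.0617 = 0 + j5272 Ω
Step 3 — Series combination: Z_total = R + L = 107 + j5272 Ω = 5273∠88.8° Ω.
Step 4 — Power factor: PF = cos(φ) = Re(Z)/|Z| = 107/5273 = 0.02029.
Step 5 — Type: Im(Z) = 5272 ⇒ lagging (phase φ = 88.8°).

PF = 0.02029 (lagging, φ = 88.8°)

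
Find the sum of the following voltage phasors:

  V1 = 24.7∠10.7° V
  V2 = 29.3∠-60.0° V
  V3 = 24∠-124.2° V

Step 1 — Convert each phasor to rectangular form:
  V1 = 24.7·(cos(10.7°) + j·sin(10.7°)) = 24.27 + j4.586 V
  V2 = 29.3·(cos(-60.0°) + j·sin(-60.0°)) = 14.65 - j25.37 V
  V3 = 24·(cos(-124.2°) + j·sin(-124.2°)) = -13.49 - j19.85 V
Step 2 — Sum components: V_total = 25.43 - j40.64 V.
Step 3 — Convert to polar: |V_total| = 47.94 V, ∠V_total = -58.0°.

V_total = 47.94∠-58.0° V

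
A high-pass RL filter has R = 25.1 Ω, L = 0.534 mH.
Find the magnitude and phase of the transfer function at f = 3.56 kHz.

Step 1 — Angular frequency: ω = 2π·3560 = 2.237e+04 rad/s.
Step 2 — Transfer function: H(jω) = jωL/(R + jωL).
Step 3 — Numerator jωL = j·11.94; denominator R + jωL = 25.1 + j11.94.
Step 4 — H = 0.1846 + j0.388.
Step 5 — Magnitude: |H| = 0.4297 (-7.3 dB); phase: φ = 64.6°.

|H| = 0.4297 (-7.3 dB), φ = 64.6°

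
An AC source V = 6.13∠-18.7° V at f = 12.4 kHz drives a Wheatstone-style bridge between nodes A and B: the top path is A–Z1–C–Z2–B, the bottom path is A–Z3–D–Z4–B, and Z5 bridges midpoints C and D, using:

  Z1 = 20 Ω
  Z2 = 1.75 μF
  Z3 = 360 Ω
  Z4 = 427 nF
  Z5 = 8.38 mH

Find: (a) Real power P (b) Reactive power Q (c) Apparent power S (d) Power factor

Step 1 — Angular frequency: ω = 2π·f = 2π·1.24e+04 = 7.791e+04 rad/s.
Step 2 — Component impedances:
  Z1: Z = R = 20 Ω
  Z2: Z = 1/(jωC) = -j/(ω·C) = 0 - j7.334 Ω
  Z3: Z = R = 360 Ω
  Z4: Z = 1/(jωC) = -j/(ω·C) = 0 - j30.06 Ω
  Z5: Z = jωL = j·7.791e+04·0.00838 = 0 + j652.9 Ω
Step 3 — Bridge requires nodal analysis (the Z5 bridge couples midpoints C and D, so the two paths cannot be reduced to a simple series/parallel combination). Setting node B to ground and injecting 1 A at node A, the 3-node admittance system at A, C, D solves to V_A = Z_AB = 19.03 - j6.704 Ω = 20.18∠-19.4° Ω.
Step 4 — Source phasor: V = 6.13∠-18.7° V = 5.806 - j1.965 V.
Step 5 — Current: I = V / Z = 0.3038 + j0.003736 A = 0.3038∠0.7° A.
Step 6 — Complex power: S = V·I* = 1.756 - j0.6187 VA.
Step 7 — Real power: P = Re(S) = 1.756 W.
Step 8 — Reactive power: Q = Im(S) = -0.6187 VAR.
Step 9 — Apparent power: |S| = 1.862 VA.
Step 10 — Power factor: PF = P/|S| = 0.9432 (leading).

(a) P = 1.756 W  (b) Q = -0.6187 VAR  (c) S = 1.862 VA  (d) PF = 0.9432 (leading)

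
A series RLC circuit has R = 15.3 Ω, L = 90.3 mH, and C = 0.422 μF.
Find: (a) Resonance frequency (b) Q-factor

Step 1 — Resonance condition Im(Z)=0 gives ω₀ = 1/√(LC).
Step 2 — ω₀ = 1/√(0.0903·4.22e-07) = 5123 rad/s.
Step 3 — f₀ = ω₀/(2π) = 815.3 Hz.
Step 4 — Series Q: Q = ω₀L/R = 5123·0.0903/15.3 = 30.23.

(a) f₀ = 815.3 Hz  (b) Q = 30.23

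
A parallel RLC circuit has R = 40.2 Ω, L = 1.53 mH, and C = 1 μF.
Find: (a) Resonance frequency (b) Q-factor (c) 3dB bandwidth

Step 1 — Resonance: ω₀ = 1/√(LC) = 1/√(0.00153·1e-06) = 2.557e+04 rad/s.
Step 2 — f₀ = ω₀/(2π) = 4069 Hz.
Step 3 — Parallel Q: Q = R/(ω₀L) = 40.2/(2.557e+04·0.00153) = 1.028.
Step 4 — Bandwidth: Δω = ω₀/Q = 2.488e+04 rad/s; BW = Δω/(2π) = 3959 Hz.

(a) f₀ = 4069 Hz  (b) Q = 1.028  (c) BW = 3959 Hz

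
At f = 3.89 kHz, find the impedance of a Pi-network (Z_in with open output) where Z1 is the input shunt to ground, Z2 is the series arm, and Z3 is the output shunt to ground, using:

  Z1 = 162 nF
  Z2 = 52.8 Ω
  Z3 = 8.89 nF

Step 1 — Angular frequency: ω = 2π·f = 2π·3890 = 2.444e+04 rad/s.
Step 2 — Component impedances:
  Z1: Z = 1/(jωC) = -j/(ω·C) = 0 - j252.6 Ω
  Z2: Z = R = 52.8 Ω
  Z3: Z = 1/(jωC) = -j/(ω·C) = 0 - j4602 Ω
Step 3 — With open output, the series arm Z2 and the output shunt Z3 appear in series to ground: Z2 + Z3 = 52.8 - j4602 Ω.
Step 4 — Parallel with input shunt Z1: Z_in = Z1 || (Z2 + Z3) = 0.1429 - j239.4 Ω = 239.4∠-90.0° Ω.

Z = 0.1429 - j239.4 Ω = 239.4∠-90.0° Ω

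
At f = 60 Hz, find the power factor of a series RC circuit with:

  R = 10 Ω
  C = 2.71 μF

Step 1 — Angular frequency: ω = 2π·f = 2π·60 = 377 rad/s.
Step 2 — Component impedances:
  R: Z = R = 10 Ω
  C: Z = 1/(jωC) = -j/(ω·C) = 0 - j978.8 Ω
Step 3 — Series combination: Z_total = R + C = 10 - j978.8 Ω = 978.9∠-89.4° Ω.
Step 4 — Power factor: PF = cos(φ) = Re(Z)/|Z| = 10/978.9 = 0.01022.
Step 5 — Type: Im(Z) = -978.8 ⇒ leading (phase φ = -89.4°).

PF = 0.01022 (leading, φ = -89.4°)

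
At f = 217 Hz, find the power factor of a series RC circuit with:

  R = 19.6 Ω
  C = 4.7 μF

Step 1 — Angular frequency: ω = 2π·f = 2π·217 = 1363 rad/s.
Step 2 — Component impedances:
  R: Z = R = 19.6 Ω
  C: Z = 1/(jωC) = -j/(ω·C) = 0 - j156 Ω
Step 3 — Series combination: Z_total = R + C = 19.6 - j156 Ω = 157.3∠-82.8° Ω.
Step 4 — Power factor: PF = cos(φ) = Re(Z)/|Z| = 19.6/157.3 = 0.1246.
Step 5 — Type: Im(Z) = -156 ⇒ leading (phase φ = -82.8°).

PF = 0.1246 (leading, φ = -82.8°)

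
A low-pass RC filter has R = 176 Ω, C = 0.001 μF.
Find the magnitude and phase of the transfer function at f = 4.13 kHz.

Step 1 — Angular frequency: ω = 2π·4130 = 2.595e+04 rad/s.
Step 2 — Transfer function: H(jω) = 1/(1 + jωRC).
Step 3 — Denominator: 1 + jωRC = 1 + j·2.595e+04·176·1e-09 = 1 + j0.004567.
Step 4 — H = 1 - j0.004567.
Step 5 — Magnitude: |H| = 1 (-0.0 dB); phase: φ = -0.3°.

|H| = 1 (-0.0 dB), φ = -0.3°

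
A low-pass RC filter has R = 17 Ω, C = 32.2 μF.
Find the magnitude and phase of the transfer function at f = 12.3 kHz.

Step 1 — Angular frequency: ω = 2π·1.23e+04 = 7.728e+04 rad/s.
Step 2 — Transfer function: H(jω) = 1/(1 + jωRC).
Step 3 — Denominator: 1 + jωRC = 1 + j·7.728e+04·17·3.22e-05 = 1 + j42.3.
Step 4 — H = 0.0005584 - j0.02362.
Step 5 — Magnitude: |H| = 0.02363 (-32.5 dB); phase: φ = -88.6°.

|H| = 0.02363 (-32.5 dB), φ = -88.6°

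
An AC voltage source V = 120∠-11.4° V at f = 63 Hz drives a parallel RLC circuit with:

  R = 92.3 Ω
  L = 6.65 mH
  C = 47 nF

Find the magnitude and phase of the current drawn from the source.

Step 1 — Angular frequency: ω = 2π·f = 2π·63 = 395.8 rad/s.
Step 2 — Component impedances:
  R: Z = R = 92.3 Ω
  L: Z = jωL = j·395.8·0.00665 = 0 + j2.632 Ω
  C: Z = 1/(jωC) = -j/(ω·C) = 0 - j5.375e+04 Ω
Step 3 — Parallel combination: 1/Z_total = 1/R + 1/L + 1/C; Z_total = 0.07502 + j2.63 Ω = 2.631∠88.4° Ω.
Step 4 — Source phasor: V = 120∠-11.4° V = 117.6 - j23.72 V.
Step 5 — Ohm's law: I = V / Z_total = (117.6 - j23.72) / (0.07502 + j2.63) = -7.736 - j44.94 A.
Step 6 — Convert to polar: |I| = 45.6 A, ∠I = -99.8°.

I = 45.6∠-99.8° A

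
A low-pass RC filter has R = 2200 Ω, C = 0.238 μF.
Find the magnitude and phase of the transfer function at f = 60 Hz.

Step 1 — Angular frequency: ω = 2π·60 = 377 rad/s.
Step 2 — Transfer function: H(jω) = 1/(1 + jωRC).
Step 3 — Denominator: 1 + jωRC = 1 + j·377·2200·2.38e-07 = 1 + j0.1974.
Step 4 — H = 0.9625 - j0.19.
Step 5 — Magnitude: |H| = 0.9811 (-0.2 dB); phase: φ = -11.2°.

|H| = 0.9811 (-0.2 dB), φ = -11.2°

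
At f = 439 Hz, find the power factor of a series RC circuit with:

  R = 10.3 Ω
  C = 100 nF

Step 1 — Angular frequency: ω = 2π·f = 2π·439 = 2758 rad/s.
Step 2 — Component impedances:
  R: Z = R = 10.3 Ω
  C: Z = 1/(jωC) = -j/(ω·C) = 0 - j3625 Ω
Step 3 — Series combination: Z_total = R + C = 10.3 - j3625 Ω = 3625∠-89.8° Ω.
Step 4 — Power factor: PF = cos(φ) = Re(Z)/|Z| = 10.3/3625 = 0.002841.
Step 5 — Type: Im(Z) = -3625 ⇒ leading (phase φ = -89.8°).

PF = 0.002841 (leading, φ = -89.8°)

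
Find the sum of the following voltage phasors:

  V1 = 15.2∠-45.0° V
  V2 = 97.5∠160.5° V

Step 1 — Convert each phasor to rectangular form:
  V1 = 15.2·(cos(-45.0°) + j·sin(-45.0°)) = 10.75 - j10.75 V
  V2 = 97.5·(cos(160.5°) + j·sin(160.5°)) = -91.91 + j32.55 V
Step 2 — Sum components: V_total = -81.16 + j21.8 V.
Step 3 — Convert to polar: |V_total| = 84.04 V, ∠V_total = 165.0°.

V_total = 84.04∠165.0° V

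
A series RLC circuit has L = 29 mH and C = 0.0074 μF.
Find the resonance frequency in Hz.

Step 1 — Resonance condition Im(Z)=0 gives ω₀ = 1/√(LC).
Step 2 — ω₀ = 1/√(0.029·7.4e-09) = 6.826e+04 rad/s.
Step 3 — f₀ = ω₀/(2π) = 1.086e+04 Hz.

f₀ = 1.086e+04 Hz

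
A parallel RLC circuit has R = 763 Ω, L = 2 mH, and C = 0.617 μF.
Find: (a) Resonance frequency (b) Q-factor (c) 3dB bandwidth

Step 1 — Resonance: ω₀ = 1/√(LC) = 1/√(0.002·6.17e-07) = 2.847e+04 rad/s.
Step 2 — f₀ = ω₀/(2π) = 4531 Hz.
Step 3 — Parallel Q: Q = R/(ω₀L) = 763/(2.847e+04·0.002) = 13.4.
Step 4 — Bandwidth: Δω = ω₀/Q = 2124 rad/s; BW = Δω/(2π) = 338.1 Hz.

(a) f₀ = 4531 Hz  (b) Q = 13.4  (c) BW = 338.1 Hz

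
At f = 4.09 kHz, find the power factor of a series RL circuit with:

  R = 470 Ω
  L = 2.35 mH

Step 1 — Angular frequency: ω = 2π·f = 2π·4090 = 2.57e+04 rad/s.
Step 2 — Component impedances:
  R: Z = R = 470 Ω
  L: Z = jωL = j·2.57e+04·0.00235 = 0 + j60.39 Ω
Step 3 — Series combination: Z_total = R + L = 470 + j60.39 Ω = 473.9∠7.3° Ω.
Step 4 — Power factor: PF = cos(φ) = Re(Z)/|Z| = 470/473.9 = 0.9918.
Step 5 — Type: Im(Z) = 60.39 ⇒ lagging (phase φ = 7.3°).

PF = 0.9918 (lagging, φ = 7.3°)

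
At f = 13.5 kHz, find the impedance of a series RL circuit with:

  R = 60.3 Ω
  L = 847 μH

Step 1 — Angular frequency: ω = 2π·f = 2π·1.35e+04 = 8.482e+04 rad/s.
Step 2 — Component impedances:
  R: Z = R = 60.3 Ω
  L: Z = jωL = j·8.482e+04·0.000847 = 0 + j71.85 Ω
Step 3 — Series combination: Z_total = R + L = 60.3 + j71.85 Ω = 93.8∠50.0° Ω.

Z = 60.3 + j71.85 Ω = 93.8∠50.0° Ω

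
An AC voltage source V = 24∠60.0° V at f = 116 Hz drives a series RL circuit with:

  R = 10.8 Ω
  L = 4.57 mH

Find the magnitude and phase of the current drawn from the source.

Step 1 — Angular frequency: ω = 2π·f = 2π·116 = 728.8 rad/s.
Step 2 — Component impedances:
  R: Z = R = 10.8 Ω
  L: Z = jωL = j·728.8·0.00457 = 0 + j3.331 Ω
Step 3 — Series combination: Z_total = R + L = 10.8 + j3.331 Ω = 11.3∠17.1° Ω.
Step 4 — Source phasor: V = 24∠60.0° V = 12 + j20.78 V.
Step 5 — Ohm's law: I = V / Z_total = (12 + j20.78) / (10.8 + j3.331) = 1.557 + j1.444 A.
Step 6 — Convert to polar: |I| = 2.124 A, ∠I = 42.9°.

I = 2.124∠42.9° A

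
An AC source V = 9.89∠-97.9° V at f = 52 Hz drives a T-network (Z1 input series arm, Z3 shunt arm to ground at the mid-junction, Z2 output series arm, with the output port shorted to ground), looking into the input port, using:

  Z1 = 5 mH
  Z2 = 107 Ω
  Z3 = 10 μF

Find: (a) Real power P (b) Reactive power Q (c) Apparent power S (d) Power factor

Step 1 — Angular frequency: ω = 2π·f = 2π·52 = 326.7 rad/s.
Step 2 — Component impedances:
  Z1: Z = jωL = j·326.7·0.005 = 0 + j1.634 Ω
  Z2: Z = R = 107 Ω
  Z3: Z = 1/(jωC) = -j/(ω·C) = 0 - j306.1 Ω
Step 3 — With the output port shorted to ground, the output series arm Z2 runs from the junction to ground; the shunt arm Z3 also runs from the junction to ground. They appear in parallel: Z3 || Z2 = 95.35 - j33.33 Ω.
Step 4 — Series with input arm Z1: Z_in = Z1 + (Z3 || Z2) = 95.35 - j31.7 Ω = 100.5∠-18.4° Ω.
Step 5 — Source phasor: V = 9.89∠-97.9° V = -1.359 - j9.796 V.
Step 6 — Current: I = V / Z = 0.01792 - j0.09678 A = 0.09843∠-79.5° A.
Step 7 — Complex power: S = V·I* = 0.9238 - j0.3071 VA.
Step 8 — Real power: P = Re(S) = 0.9238 W.
Step 9 — Reactive power: Q = Im(S) = -0.3071 VAR.
Step 10 — Apparent power: |S| = 0.9735 VA.
Step 11 — Power factor: PF = P/|S| = 0.9489 (leading).

(a) P = 0.9238 W  (b) Q = -0.3071 VAR  (c) S = 0.9735 VA  (d) PF = 0.9489 (leading)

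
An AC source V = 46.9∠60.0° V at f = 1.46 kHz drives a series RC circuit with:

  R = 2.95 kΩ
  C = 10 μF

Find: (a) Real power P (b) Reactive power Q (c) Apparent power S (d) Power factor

Step 1 — Angular frequency: ω = 2π·f = 2π·1460 = 9173 rad/s.
Step 2 — Component impedances:
  R: Z = R = 2950 Ω
  C: Z = 1/(jωC) = -j/(ω·C) = 0 - j10.9 Ω
Step 3 — Series combination: Z_total = R + C = 2950 - j10.9 Ω = 2950∠-0.2° Ω.
Step 4 — Source phasor: V = 46.9∠60.0° V = 23.45 + j40.62 V.
Step 5 — Current: I = V / Z = 0.007898 + j0.0138 A = 0.0159∠60.2° A.
Step 6 — Complex power: S = V·I* = 0.7456 - j0.002755 VA.
Step 7 — Real power: P = Re(S) = 0.7456 W.
Step 8 — Reactive power: Q = Im(S) = -0.002755 VAR.
Step 9 — Apparent power: |S| = 0.7456 VA.
Step 10 — Power factor: PF = P/|S| = 1 (leading).

(a) P = 0.7456 W  (b) Q = -0.002755 VAR  (c) S = 0.7456 VA  (d) PF = 1 (leading)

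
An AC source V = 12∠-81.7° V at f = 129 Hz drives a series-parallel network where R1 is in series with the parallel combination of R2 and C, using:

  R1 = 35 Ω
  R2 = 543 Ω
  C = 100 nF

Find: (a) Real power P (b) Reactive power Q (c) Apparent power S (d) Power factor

Step 1 — Angular frequency: ω = 2π·f = 2π·129 = 810.5 rad/s.
Step 2 — Component impedances:
  R1: Z = R = 35 Ω
  R2: Z = R = 543 Ω
  C: Z = 1/(jωC) = -j/(ω·C) = 0 - j1.234e+04 Ω
Step 3 — Parallel branch: R2 || C = 1/(1/R2 + 1/C) = 542 - j23.85 Ω.
Step 4 — Series with R1: Z_total = R1 + (R2 || C) = 577 - j23.85 Ω = 577.4∠-2.4° Ω.
Step 5 — Source phasor: V = 12∠-81.7° V = 1.732 - j11.87 V.
Step 6 — Current: I = V / Z = 0.003847 - j0.02042 A = 0.02078∠-79.3° A.
Step 7 — Complex power: S = V·I* = 0.2492 - j0.0103 VA.
Step 8 — Real power: P = Re(S) = 0.2492 W.
Step 9 — Reactive power: Q = Im(S) = -0.0103 VAR.
Step 10 — Apparent power: |S| = 0.2494 VA.
Step 11 — Power factor: PF = P/|S| = 0.9991 (leading).

(a) P = 0.2492 W  (b) Q = -0.0103 VAR  (c) S = 0.2494 VA  (d) PF = 0.9991 (leading)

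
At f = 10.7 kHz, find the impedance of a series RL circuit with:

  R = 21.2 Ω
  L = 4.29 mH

Step 1 — Angular frequency: ω = 2π·f = 2π·1.07e+04 = 6.723e+04 rad/s.
Step 2 — Component impedances:
  R: Z = R = 21.2 Ω
  L: Z = jωL = j·6.723e+04·0.00429 = 0 + j288.4 Ω
Step 3 — Series combination: Z_total = R + L = 21.2 + j288.4 Ω = 289.2∠85.8° Ω.

Z = 21.2 + j288.4 Ω = 289.2∠85.8° Ω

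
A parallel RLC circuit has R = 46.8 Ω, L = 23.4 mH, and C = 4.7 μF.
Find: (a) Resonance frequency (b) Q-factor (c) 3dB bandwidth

Step 1 — Resonance: ω₀ = 1/√(LC) = 1/√(0.0234·4.7e-06) = 3015 rad/s.
Step 2 — f₀ = ω₀/(2π) = 479.9 Hz.
Step 3 — Parallel Q: Q = R/(ω₀L) = 46.8/(3015·0.0234) = 0.6633.
Step 4 — Bandwidth: Δω = ω₀/Q = 4546 rad/s; BW = Δω/(2π) = 723.6 Hz.

(a) f₀ = 479.9 Hz  (b) Q = 0.6633  (c) BW = 723.6 Hz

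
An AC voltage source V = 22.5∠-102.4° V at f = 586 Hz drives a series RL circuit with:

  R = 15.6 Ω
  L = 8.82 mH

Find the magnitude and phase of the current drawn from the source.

Step 1 — Angular frequency: ω = 2π·f = 2π·586 = 3682 rad/s.
Step 2 — Component impedances:
  R: Z = R = 15.6 Ω
  L: Z = jωL = j·3682·0.00882 = 0 + j32.47 Ω
Step 3 — Series combination: Z_total = R + L = 15.6 + j32.47 Ω = 36.03∠64.3° Ω.
Step 4 — Source phasor: V = 22.5∠-102.4° V = -4.832 - j21.98 V.
Step 5 — Ohm's law: I = V / Z_total = (-4.832 - j21.98) / (15.6 + j32.47) = -0.6079 - j0.1432 A.
Step 6 — Convert to polar: |I| = 0.6245 A, ∠I = -166.7°.

I = 0.6245∠-166.7° A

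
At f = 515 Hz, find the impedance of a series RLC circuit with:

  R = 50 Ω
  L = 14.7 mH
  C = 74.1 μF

Step 1 — Angular frequency: ω = 2π·f = 2π·515 = 3236 rad/s.
Step 2 — Component impedances:
  R: Z = R = 50 Ω
  L: Z = jωL = j·3236·0.0147 = 0 + j47.57 Ω
  C: Z = 1/(jωC) = -j/(ω·C) = 0 - j4.171 Ω
Step 3 — Series combination: Z_total = R + L + C = 50 + j43.4 Ω = 66.21∠41.0° Ω.

Z = 50 + j43.4 Ω = 66.21∠41.0° Ω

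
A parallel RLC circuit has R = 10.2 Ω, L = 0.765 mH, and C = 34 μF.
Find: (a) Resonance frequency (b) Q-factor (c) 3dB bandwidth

Step 1 — Resonance: ω₀ = 1/√(LC) = 1/√(0.000765·3.4e-05) = 6201 rad/s.
Step 2 — f₀ = ω₀/(2π) = 986.8 Hz.
Step 3 — Parallel Q: Q = R/(ω₀L) = 10.2/(6201·0.000765) = 2.15.
Step 4 — Bandwidth: Δω = ω₀/Q = 2884 rad/s; BW = Δω/(2π) = 458.9 Hz.

(a) f₀ = 986.8 Hz  (b) Q = 2.15  (c) BW = 458.9 Hz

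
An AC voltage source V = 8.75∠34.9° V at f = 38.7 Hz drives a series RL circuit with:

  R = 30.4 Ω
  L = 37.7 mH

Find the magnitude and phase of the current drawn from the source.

Step 1 — Angular frequency: ω = 2π·f = 2π·38.7 = 243.2 rad/s.
Step 2 — Component impedances:
  R: Z = R = 30.4 Ω
  L: Z = jωL = j·243.2·0.0377 = 0 + j9.167 Ω
Step 3 — Series combination: Z_total = R + L = 30.4 + j9.167 Ω = 31.75∠16.8° Ω.
Step 4 — Source phasor: V = 8.75∠34.9° V = 7.176 + j5.006 V.
Step 5 — Ohm's law: I = V / Z_total = (7.176 + j5.006) / (30.4 + j9.167) = 0.2619 + j0.0857 A.
Step 6 — Convert to polar: |I| = 0.2756 A, ∠I = 18.1°.

I = 0.2756∠18.1° A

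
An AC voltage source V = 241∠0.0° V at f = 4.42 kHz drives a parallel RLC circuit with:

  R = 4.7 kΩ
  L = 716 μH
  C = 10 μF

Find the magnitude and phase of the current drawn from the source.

Step 1 — Angular frequency: ω = 2π·f = 2π·4420 = 2.777e+04 rad/s.
Step 2 — Component impedances:
  R: Z = R = 4700 Ω
  L: Z = jωL = j·2.777e+04·0.000716 = 0 + j19.88 Ω
  C: Z = 1/(jωC) = -j/(ω·C) = 0 - j3.601 Ω
Step 3 — Parallel combination: 1/Z_total = 1/R + 1/L + 1/C; Z_total = 0.004114 - j4.397 Ω = 4.397∠-89.9° Ω.
Step 4 — Source phasor: V = 241∠0.0° V = 241 V.
Step 5 — Ohm's law: I = V / Z_total = (241) / (0.004114 - j4.397) = 0.05128 + j54.81 A.
Step 6 — Convert to polar: |I| = 54.81 A, ∠I = 89.9°.

I = 54.81∠89.9° A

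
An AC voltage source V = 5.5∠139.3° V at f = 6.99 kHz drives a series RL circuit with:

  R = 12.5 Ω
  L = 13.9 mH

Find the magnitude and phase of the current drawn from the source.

Step 1 — Angular frequency: ω = 2π·f = 2π·6990 = 4.392e+04 rad/s.
Step 2 — Component impedances:
  R: Z = R = 12.5 Ω
  L: Z = jωL = j·4.392e+04·0.0139 = 0 + j610.5 Ω
Step 3 — Series combination: Z_total = R + L = 12.5 + j610.5 Ω = 610.6∠88.8° Ω.
Step 4 — Source phasor: V = 5.5∠139.3° V = -4.17 + j3.587 V.
Step 5 — Ohm's law: I = V / Z_total = (-4.17 + j3.587) / (12.5 + j610.5) = 0.005733 + j0.006948 A.
Step 6 — Convert to polar: |I| = 0.009007 A, ∠I = 50.5°.

I = 0.009007∠50.5° A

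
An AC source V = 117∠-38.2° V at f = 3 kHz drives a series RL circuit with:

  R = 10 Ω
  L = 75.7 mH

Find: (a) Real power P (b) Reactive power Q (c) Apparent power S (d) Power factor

Step 1 — Angular frequency: ω = 2π·f = 2π·3000 = 1.885e+04 rad/s.
Step 2 — Component impedances:
  R: Z = R = 10 Ω
  L: Z = jωL = j·1.885e+04·0.0757 = 0 + j1427 Ω
Step 3 — Series combination: Z_total = R + L = 10 + j1427 Ω = 1427∠89.6° Ω.
Step 4 — Source phasor: V = 117∠-38.2° V = 91.95 - j72.35 V.
Step 5 — Current: I = V / Z = -0.05025 - j0.06479 A = 0.08199∠-127.8° A.
Step 6 — Complex power: S = V·I* = 0.06723 + j9.593 VA.
Step 7 — Real power: P = Re(S) = 0.06723 W.
Step 8 — Reactive power: Q = Im(S) = 9.593 VAR.
Step 9 — Apparent power: |S| = 9.593 VA.
Step 10 — Power factor: PF = P/|S| = 0.007008 (lagging).

(a) P = 0.06723 W  (b) Q = 9.593 VAR  (c) S = 9.593 VA  (d) PF = 0.007008 (lagging)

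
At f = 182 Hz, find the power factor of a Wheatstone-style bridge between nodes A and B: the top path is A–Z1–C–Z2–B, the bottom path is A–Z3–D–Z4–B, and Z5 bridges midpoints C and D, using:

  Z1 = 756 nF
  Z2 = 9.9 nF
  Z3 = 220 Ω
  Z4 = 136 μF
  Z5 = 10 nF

Step 1 — Angular frequency: ω = 2π·f = 2π·182 = 1144 rad/s.
Step 2 — Component impedances:
  Z1: Z = 1/(jωC) = -j/(ω·C) = 0 - j1157 Ω
  Z2: Z = 1/(jωC) = -j/(ω·C) = 0 - j8.833e+04 Ω
  Z3: Z = R = 220 Ω
  Z4: Z = 1/(jωC) = -j/(ω·C) = 0 - j6.43 Ω
  Z5: Z = 1/(jωC) = -j/(ω·C) = 0 - j8.745e+04 Ω
Step 3 — Bridge requires nodal analysis (the Z5 bridge couples midpoints C and D, so the two paths cannot be reduced to a simple series/parallel combination). Setting node B to ground and injecting 1 A at node A, the 3-node admittance system at A, C, D solves to V_A = Z_AB = 220 - j7.502 Ω = 220.1∠-2.0° Ω.
Step 4 — Power factor: PF = cos(φ) = Re(Z)/|Z| = 219.96/220.09 = 0.9994.
Step 5 — Type: Im(Z) = -7.502 ⇒ leading (phase φ = -2.0°).

PF = 0.9994 (leading, φ = -2.0°)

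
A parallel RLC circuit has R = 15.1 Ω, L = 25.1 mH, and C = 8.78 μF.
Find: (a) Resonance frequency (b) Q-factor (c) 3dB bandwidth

Step 1 — Resonance: ω₀ = 1/√(LC) = 1/√(0.0251·8.78e-06) = 2130 rad/s.
Step 2 — f₀ = ω₀/(2π) = 339 Hz.
Step 3 — Parallel Q: Q = R/(ω₀L) = 15.1/(2130·0.0251) = 0.2824.
Step 4 — Bandwidth: Δω = ω₀/Q = 7543 rad/s; BW = Δω/(2π) = 1200 Hz.

(a) f₀ = 339 Hz  (b) Q = 0.2824  (c) BW = 1200 Hz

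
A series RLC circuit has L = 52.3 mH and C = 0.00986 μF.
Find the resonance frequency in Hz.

Step 1 — Resonance condition Im(Z)=0 gives ω₀ = 1/√(LC).
Step 2 — ω₀ = 1/√(0.0523·9.86e-09) = 4.404e+04 rad/s.
Step 3 — f₀ = ω₀/(2π) = 7009 Hz.

f₀ = 7009 Hz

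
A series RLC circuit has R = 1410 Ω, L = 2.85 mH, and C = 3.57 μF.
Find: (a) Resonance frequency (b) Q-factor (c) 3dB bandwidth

Step 1 — Resonance condition Im(Z)=0 gives ω₀ = 1/√(LC).
Step 2 — ω₀ = 1/√(0.00285·3.57e-06) = 9914 rad/s.
Step 3 — f₀ = ω₀/(2π) = 1578 Hz.
Step 4 — Series Q: Q = ω₀L/R = 9914·0.00285/1410 = 0.02004.
Step 5 — 3dB bandwidth: Δω = ω₀/Q = 4.947e+05 rad/s; BW = Δω/(2π) = 7.874e+04 Hz.

(a) f₀ = 1578 Hz  (b) Q = 0.02004  (c) BW = 7.874e+04 Hz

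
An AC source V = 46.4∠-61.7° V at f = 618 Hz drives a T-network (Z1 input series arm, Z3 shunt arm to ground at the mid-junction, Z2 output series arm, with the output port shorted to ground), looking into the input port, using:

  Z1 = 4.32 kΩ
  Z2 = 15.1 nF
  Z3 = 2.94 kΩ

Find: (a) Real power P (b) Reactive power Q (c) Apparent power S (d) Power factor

Step 1 — Angular frequency: ω = 2π·f = 2π·618 = 3883 rad/s.
Step 2 — Component impedances:
  Z1: Z = R = 4320 Ω
  Z2: Z = 1/(jωC) = -j/(ω·C) = 0 - j1.706e+04 Ω
  Z3: Z = R = 2940 Ω
Step 3 — With the output port shorted to ground, the output series arm Z2 runs from the junction to ground; the shunt arm Z3 also runs from the junction to ground. They appear in parallel: Z3 || Z2 = 2855 - j492.2 Ω.
Step 4 — Series with input arm Z1: Z_in = Z1 + (Z3 || Z2) = 7175 - j492.2 Ω = 7192∠-3.9° Ω.
Step 5 — Source phasor: V = 46.4∠-61.7° V = 22 - j40.85 V.
Step 6 — Current: I = V / Z = 0.00344 - j0.005458 A = 0.006452∠-57.8° A.
Step 7 — Complex power: S = V·I* = 0.2987 - j0.02049 VA.
Step 8 — Real power: P = Re(S) = 0.2987 W.
Step 9 — Reactive power: Q = Im(S) = -0.02049 VAR.
Step 10 — Apparent power: |S| = 0.2994 VA.
Step 11 — Power factor: PF = P/|S| = 0.9977 (leading).

(a) P = 0.2987 W  (b) Q = -0.02049 VAR  (c) S = 0.2994 VA  (d) PF = 0.9977 (leading)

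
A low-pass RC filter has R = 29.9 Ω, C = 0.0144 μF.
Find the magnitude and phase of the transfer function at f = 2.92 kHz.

Step 1 — Angular frequency: ω = 2π·2920 = 1.835e+04 rad/s.
Step 2 — Transfer function: H(jω) = 1/(1 + jωRC).
Step 3 — Denominator: 1 + jωRC = 1 + j·1.835e+04·29.9·1.44e-08 = 1 + j0.007899.
Step 4 — H = 0.9999 - j0.007899.
Step 5 — Magnitude: |H| = 1 (-0.0 dB); phase: φ = -0.5°.

|H| = 1 (-0.0 dB), φ = -0.5°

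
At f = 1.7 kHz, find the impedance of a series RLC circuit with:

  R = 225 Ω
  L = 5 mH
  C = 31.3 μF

Step 1 — Angular frequency: ω = 2π·f = 2π·1700 = 1.068e+04 rad/s.
Step 2 — Component impedances:
  R: Z = R = 225 Ω
  L: Z = jωL = j·1.068e+04·0.005 = 0 + j53.41 Ω
  C: Z = 1/(jωC) = -j/(ω·C) = 0 - j2.991 Ω
Step 3 — Series combination: Z_total = R + L + C = 225 + j50.42 Ω = 230.6∠12.6° Ω.

Z = 225 + j50.42 Ω = 230.6∠12.6° Ω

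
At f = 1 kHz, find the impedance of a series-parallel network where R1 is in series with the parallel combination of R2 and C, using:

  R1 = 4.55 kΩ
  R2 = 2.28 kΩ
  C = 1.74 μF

Step 1 — Angular frequency: ω = 2π·f = 2π·1000 = 6283 rad/s.
Step 2 — Component impedances:
  R1: Z = R = 4550 Ω
  R2: Z = R = 2280 Ω
  C: Z = 1/(jωC) = -j/(ω·C) = 0 - j91.47 Ω
Step 3 — Parallel branch: R2 || C = 1/(1/R2 + 1/C) = 3.664 - j91.32 Ω.
Step 4 — Series with R1: Z_total = R1 + (R2 || C) = 4554 - j91.32 Ω = 4555∠-1.1° Ω.

Z = 4554 - j91.32 Ω = 4555∠-1.1° Ω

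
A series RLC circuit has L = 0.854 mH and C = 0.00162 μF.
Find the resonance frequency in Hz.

Step 1 — Resonance condition Im(Z)=0 gives ω₀ = 1/√(LC).
Step 2 — ω₀ = 1/√(0.000854·1.62e-09) = 8.502e+05 rad/s.
Step 3 — f₀ = ω₀/(2π) = 1.353e+05 Hz.

f₀ = 1.353e+05 Hz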